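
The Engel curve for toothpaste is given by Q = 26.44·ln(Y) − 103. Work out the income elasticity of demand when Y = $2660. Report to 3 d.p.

At Y = 2660: Q = 105.508.
dQ/dY = 26.44/Y = 0.00993985 at this income.
η = (dQ/dY)·(Y/Q) = 0.00993985 × (2660/105.508) = 0.251.

0.251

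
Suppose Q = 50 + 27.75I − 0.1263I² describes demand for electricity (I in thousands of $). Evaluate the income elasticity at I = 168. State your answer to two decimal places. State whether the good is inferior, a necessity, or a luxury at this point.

At I = 168: Q = 1147.3088.
dQ/dI = 27.75 − 0.2526I = -14.68680.
η = (dQ/dI)·(I/Q) = -14.68680 × (168/1147.3088) = -2.15.
η < 0 ⇒ inferior good.

-2.15 (inferior good)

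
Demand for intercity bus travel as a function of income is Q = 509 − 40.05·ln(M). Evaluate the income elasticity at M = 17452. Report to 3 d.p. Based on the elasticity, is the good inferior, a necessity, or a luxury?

-0.340 (inferior good)

At M = 17452: Q = 117.823.
dQ/dM = -40.05/M = -0.00229487 at this income.
η = (dQ/dM)·(M/Q) = -0.00229487 × (17452/117.823) = -0.340.
Since η < 0, the good is an inferior good.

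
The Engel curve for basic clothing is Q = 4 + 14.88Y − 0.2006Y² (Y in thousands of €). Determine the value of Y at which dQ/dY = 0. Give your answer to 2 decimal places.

dQ/dY = 14.88 − 0.4012Y.
The good is inferior where dQ/dY < 0. Setting dQ/dY = 0 gives Y = 14.88 / 0.4012 = 37.09.

37.09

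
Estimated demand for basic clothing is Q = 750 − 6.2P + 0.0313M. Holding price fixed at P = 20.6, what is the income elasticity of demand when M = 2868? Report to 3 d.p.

0.126

At P = 20.6, M = 2868: Q = 712.048.
Holding P constant, ∂Q/∂M = 0.0313.
η_M = (∂Q/∂M)·(M/Q) = 0.0313 × (2868/712.048) = 0.126.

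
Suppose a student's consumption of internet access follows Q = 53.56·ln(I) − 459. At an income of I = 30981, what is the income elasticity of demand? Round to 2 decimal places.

0.56

At I = 30981: Q = 94.871.
dQ/dI = 53.56/I = 0.0017288 at this income.
η = (dQ/dI)·(I/Q) = 0.0017288 × (30981/94.871) = 0.56.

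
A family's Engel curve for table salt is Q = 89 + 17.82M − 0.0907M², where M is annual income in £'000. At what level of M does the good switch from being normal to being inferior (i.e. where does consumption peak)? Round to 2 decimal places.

dQ/dM = 17.82 − 0.1814M.
The good is inferior where dQ/dM < 0. Setting dQ/dM = 0 gives M = 17.82 / 0.1814 = 98.24.

98.24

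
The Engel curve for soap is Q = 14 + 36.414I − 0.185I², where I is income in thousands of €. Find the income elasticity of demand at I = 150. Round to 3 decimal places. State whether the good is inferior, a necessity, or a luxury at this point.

-2.179 (inferior good)

At I = 150: Q = 1313.6000.
dQ/dI = 36.414 − 0.37I = -19.08600.
η = (dQ/dI)·(I/Q) = -19.08600 × (150/1313.6000) = -2.179.
η < 0 ⇒ inferior good.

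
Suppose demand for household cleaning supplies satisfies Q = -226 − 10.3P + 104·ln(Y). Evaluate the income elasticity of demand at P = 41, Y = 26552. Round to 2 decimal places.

0.25

At P = 41, Y = 26552: Q = 411.133.
Holding P constant, ∂Q/∂Y = 104/Y = 0.00391684.
η_Y = (∂Q/∂Y)·(Y/Q) = 0.00391684 × (26552/411.133) = 0.25.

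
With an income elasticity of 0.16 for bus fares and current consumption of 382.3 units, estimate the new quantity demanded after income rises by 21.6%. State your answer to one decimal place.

395.5

%ΔQ ≈ η × %ΔI = 0.16 × 21.6% = 3.456%.
New Q ≈ 382.3 × (1 + 0.03456) = 395.5.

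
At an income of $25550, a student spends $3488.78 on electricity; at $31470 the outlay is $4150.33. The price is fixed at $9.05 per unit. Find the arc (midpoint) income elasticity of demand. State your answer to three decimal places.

0.834

With a constant price, Q₁ = 3488.78/9.05 = 385.501 and Q₂ = 4150.33/9.05 = 458.600 (equivalently, work directly with expenditure since P cancels).
Midpoint %ΔQ = (4150.33 − 3488.78)/3819.56 = 0.17320; midpoint %ΔI = (31470 − 25550)/28510 = 0.20765.
η = 0.17320 / 0.20765 = 0.834.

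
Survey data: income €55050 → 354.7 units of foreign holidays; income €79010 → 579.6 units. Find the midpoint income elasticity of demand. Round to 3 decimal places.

ΔQ = 579.6 − 354.7 = 224.9; midpoint Q̄ = (354.7 + 579.6)/2 = 467.15.
ΔI = 79010 − 55050 = 23960; midpoint Ī = (55050 + 79010)/2 = 67030.
η = (ΔQ/Q̄) ÷ (ΔI/Ī) = (224.9/467.15) ÷ (23960/67030) = 1.347.

1.347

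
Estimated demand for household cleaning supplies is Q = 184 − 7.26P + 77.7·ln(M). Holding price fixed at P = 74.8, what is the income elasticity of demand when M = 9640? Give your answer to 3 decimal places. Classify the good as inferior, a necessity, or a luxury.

0.220 (necessity)

At P = 74.8, M = 9640: Q = 353.747.
Holding P constant, ∂Q/∂M = 77.7/M = 0.00806017.
η_M = (∂Q/∂M)·(M/Q) = 0.00806017 × (9640/353.747) = 0.220.
Since 0 < η < 1, this is a necessity.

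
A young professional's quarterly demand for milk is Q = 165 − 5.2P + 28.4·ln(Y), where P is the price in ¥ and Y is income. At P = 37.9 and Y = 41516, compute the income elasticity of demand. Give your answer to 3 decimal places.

0.105

At P = 37.9, Y = 41516: Q = 269.921.
Holding P constant, ∂Q/∂Y = 28.4/Y = 0.000684074.
η_Y = (∂Q/∂Y)·(Y/Q) = 0.000684074 × (41516/269.921) = 0.105.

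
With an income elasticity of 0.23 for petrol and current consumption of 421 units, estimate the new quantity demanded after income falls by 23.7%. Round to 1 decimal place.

%ΔQ ≈ η × %ΔI = 0.23 × (-23.7%) = -5.451%.
New Q ≈ 421 × (1 − 0.05451) = 398.1.

398.1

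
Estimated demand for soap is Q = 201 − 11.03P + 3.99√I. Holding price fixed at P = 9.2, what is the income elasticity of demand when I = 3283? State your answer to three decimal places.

0.348

At P = 9.2, I = 3283: Q = 328.141.
Holding P constant, ∂Q/∂I = 3.99/(2√I) = 0.0348183.
η_I = (∂Q/∂I)·(I/Q) = 0.0348183 × (3283/328.141) = 0.348.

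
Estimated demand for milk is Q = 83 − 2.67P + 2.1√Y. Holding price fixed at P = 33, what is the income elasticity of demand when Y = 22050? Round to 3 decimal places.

At P = 33, Y = 22050: Q = 306.724.
Holding P constant, ∂Q/∂Y = 2.1/(2√Y) = 0.00707107.
η_Y = (∂Q/∂Y)·(Y/Q) = 0.00707107 × (22050/306.724) = 0.508.

0.508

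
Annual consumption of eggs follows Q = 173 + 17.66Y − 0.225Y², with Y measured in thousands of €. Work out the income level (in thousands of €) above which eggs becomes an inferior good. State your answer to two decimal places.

dQ/dY = 17.66 − 0.45Y.
The good is inferior where dQ/dY < 0. Setting dQ/dY = 0 gives Y = 17.66 / 0.45 = 39.24.

39.24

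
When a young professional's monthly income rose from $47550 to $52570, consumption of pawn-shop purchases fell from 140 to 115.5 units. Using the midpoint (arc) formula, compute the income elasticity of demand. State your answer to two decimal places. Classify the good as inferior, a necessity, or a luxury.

-1.91 (inferior good)

ΔQ = 115.5 − 140 = -24.5; midpoint Q̄ = (140 + 115.5)/2 = 127.75.
ΔI = 52570 − 47550 = 5020; midpoint Ī = (47550 + 52570)/2 = 50060.
η = (ΔQ/Q̄) ÷ (ΔI/Ī) = (-24.5/127.75) ÷ (5020/50060) = -1.91.
η < 0 ⇒ inferior good.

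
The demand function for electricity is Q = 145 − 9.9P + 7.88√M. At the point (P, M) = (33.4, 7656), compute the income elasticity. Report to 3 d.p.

0.684

At P = 33.4, M = 7656: Q = 503.829.
Holding P constant, ∂Q/∂M = 7.88/(2√M) = 0.0450293.
η_M = (∂Q/∂M)·(M/Q) = 0.0450293 × (7656/503.829) = 0.684.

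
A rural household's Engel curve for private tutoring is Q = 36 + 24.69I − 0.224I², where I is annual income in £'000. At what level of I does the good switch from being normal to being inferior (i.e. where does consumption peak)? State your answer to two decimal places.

55.11

dQ/dI = 24.69 − 0.448I.
The good is inferior where dQ/dI < 0. Setting dQ/dI = 0 gives I = 24.69 / 0.448 = 55.11.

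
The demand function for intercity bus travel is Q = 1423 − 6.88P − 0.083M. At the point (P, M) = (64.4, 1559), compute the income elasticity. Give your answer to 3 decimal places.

At P = 64.4, M = 1559: Q = 850.531.
Holding P constant, ∂Q/∂M = −0.083.
η_M = (∂Q/∂M)·(M/Q) = -0.083 × (1559/850.531) = -0.152.

-0.152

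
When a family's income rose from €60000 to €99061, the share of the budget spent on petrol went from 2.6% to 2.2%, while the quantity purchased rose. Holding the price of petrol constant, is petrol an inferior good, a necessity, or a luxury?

Quantity rises but the budget share falls as income rises, so 0 < η < 1.

necessity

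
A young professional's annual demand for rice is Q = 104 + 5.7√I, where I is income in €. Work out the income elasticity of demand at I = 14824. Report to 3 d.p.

At I = 14824: Q = 797.997.
dQ/dI = 5.7/(2√I) = 0.0234079 at this income.
η = (dQ/dI)·(I/Q) = 0.0234079 × (14824/797.997) = 0.435.

0.435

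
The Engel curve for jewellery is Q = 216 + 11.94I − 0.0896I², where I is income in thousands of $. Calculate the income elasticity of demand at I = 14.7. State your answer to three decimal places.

0.368

At I = 14.7: Q = 372.1563.
dQ/dI = 11.94 − 0.1792I = 9.30576.
η = (dQ/dI)·(I/Q) = 9.30576 × (14.7/372.1563) = 0.368.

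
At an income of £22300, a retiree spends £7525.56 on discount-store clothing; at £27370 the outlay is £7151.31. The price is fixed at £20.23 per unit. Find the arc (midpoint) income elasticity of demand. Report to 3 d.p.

-0.250

With a constant price, Q₁ = 7525.56/20.23 = 372.000 and Q₂ = 7151.31/20.23 = 353.500 (equivalently, work directly with expenditure since P cancels).
Midpoint %ΔQ = (7151.31 − 7525.56)/7338.44 = -0.05100; midpoint %ΔI = (27370 − 22300)/24835 = 0.20415.
η = -0.05100 / 0.20415 = -0.250.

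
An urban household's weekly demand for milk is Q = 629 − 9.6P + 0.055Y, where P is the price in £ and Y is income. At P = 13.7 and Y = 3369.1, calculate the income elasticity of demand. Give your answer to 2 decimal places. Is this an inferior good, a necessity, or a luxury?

0.27 (necessity)

At P = 13.7, Y = 3369.1: Q = 682.781.
Holding P constant, ∂Q/∂Y = 0.055.
η_Y = (∂Q/∂Y)·(Y/Q) = 0.055 × (3369.1/682.781) = 0.27.
Since 0 < η < 1, this is a necessity.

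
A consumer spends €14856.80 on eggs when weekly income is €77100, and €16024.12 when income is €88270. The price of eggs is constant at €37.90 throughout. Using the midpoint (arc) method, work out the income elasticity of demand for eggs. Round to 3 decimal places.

With a constant price, Q₁ = 14856.80/37.90 = 392.000 and Q₂ = 16024.12/37.90 = 422.800 (equivalently, work directly with expenditure since P cancels).
Midpoint %ΔQ = (16024.12 − 14856.80)/15440.46 = 0.07560; midpoint %ΔI = (88270 − 77100)/82685 = 0.13509.
η = 0.07560 / 0.13509 = 0.560.

0.560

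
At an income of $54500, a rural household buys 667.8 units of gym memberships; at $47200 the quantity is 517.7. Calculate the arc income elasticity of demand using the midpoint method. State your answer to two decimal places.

ΔQ = 517.7 − 667.8 = -150.1; midpoint Q̄ = (667.8 + 517.7)/2 = 592.75.
ΔI = 47200 − 54500 = -7300; midpoint Ī = (54500 + 47200)/2 = 50850.
η = (ΔQ/Q̄) ÷ (ΔI/Ī) = (-150.1/592.75) ÷ (-7300/50850) = 1.76.

1.76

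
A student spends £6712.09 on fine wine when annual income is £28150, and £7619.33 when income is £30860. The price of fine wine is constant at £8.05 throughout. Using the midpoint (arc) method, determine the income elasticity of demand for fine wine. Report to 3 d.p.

1.378

With a constant price, Q₁ = 6712.09/8.05 = 833.800 and Q₂ = 7619.33/8.05 = 946.501 (equivalently, work directly with expenditure since P cancels).
Midpoint %ΔQ = (7619.33 − 6712.09)/7165.71 = 0.12661; midpoint %ΔI = (30860 − 28150)/29505 = 0.09185.
η = 0.12661 / 0.09185 = 1.378.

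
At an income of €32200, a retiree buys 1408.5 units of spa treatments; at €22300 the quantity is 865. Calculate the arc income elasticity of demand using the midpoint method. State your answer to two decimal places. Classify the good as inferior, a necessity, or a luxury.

ΔQ = 865 − 1408.5 = -543.5; midpoint Q̄ = (1408.5 + 865)/2 = 1136.75.
ΔI = 22300 − 32200 = -9900; midpoint Ī = (32200 + 22300)/2 = 27250.
η = (ΔQ/Q̄) ÷ (ΔI/Ī) = (-543.5/1136.75) ÷ (-9900/27250) = 1.32.
η > 1 ⇒ luxury.

1.32 (luxury)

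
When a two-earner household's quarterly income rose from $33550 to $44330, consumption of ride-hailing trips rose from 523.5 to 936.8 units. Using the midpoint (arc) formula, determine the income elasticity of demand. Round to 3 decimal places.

ΔQ = 936.8 − 523.5 = 413.3; midpoint Q̄ = (523.5 + 936.8)/2 = 730.15.
ΔI = 44330 − 33550 = 10780; midpoint Ī = (33550 + 44330)/2 = 38940.
η = (ΔQ/Q̄) ÷ (ΔI/Ī) = (413.3/730.15) ÷ (10780/38940) = 2.045.

2.045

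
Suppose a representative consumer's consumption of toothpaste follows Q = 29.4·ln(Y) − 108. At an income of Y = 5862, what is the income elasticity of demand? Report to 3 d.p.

0.200

At Y = 5862: Q = 147.082.
dQ/dY = 29.4/Y = 0.00501535 at this income.
η = (dQ/dY)·(Y/Q) = 0.00501535 × (5862/147.082) = 0.200.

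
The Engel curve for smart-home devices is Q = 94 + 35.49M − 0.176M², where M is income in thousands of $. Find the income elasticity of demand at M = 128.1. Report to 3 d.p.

At M = 128.1: Q = 1752.1776.
dQ/dM = 35.49 − 0.352M = -9.60120.
η = (dQ/dM)·(M/Q) = -9.60120 × (128.1/1752.1776) = -0.702.

-0.702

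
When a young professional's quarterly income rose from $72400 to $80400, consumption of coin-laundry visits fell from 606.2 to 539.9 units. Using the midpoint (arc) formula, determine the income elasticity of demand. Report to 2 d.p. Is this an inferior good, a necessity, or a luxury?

-1.10 (inferior good)

ΔQ = 539.9 − 606.2 = -66.3; midpoint Q̄ = (606.2 + 539.9)/2 = 573.05.
ΔI = 80400 − 72400 = 8000; midpoint Ī = (72400 + 80400)/2 = 76400.
η = (ΔQ/Q̄) ÷ (ΔI/Ī) = (-66.3/573.05) ÷ (8000/76400) = -1.10.
η < 0 ⇒ inferior good.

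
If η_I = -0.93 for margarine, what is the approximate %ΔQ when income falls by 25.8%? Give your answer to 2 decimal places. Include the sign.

23.99%

%ΔQ ≈ η × %ΔI = -0.93 × (-25.8%) = 23.99%.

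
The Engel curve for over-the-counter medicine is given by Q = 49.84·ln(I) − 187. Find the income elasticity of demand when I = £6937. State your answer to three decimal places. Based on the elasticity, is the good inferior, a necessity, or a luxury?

At I = 6937: Q = 253.816.
dQ/dI = 49.84/I = 0.00718466 at this income.
η = (dQ/dI)·(I/Q) = 0.00718466 × (6937/253.816) = 0.196.
Since 0 < η < 1, the good is a necessity.

0.196 (necessity)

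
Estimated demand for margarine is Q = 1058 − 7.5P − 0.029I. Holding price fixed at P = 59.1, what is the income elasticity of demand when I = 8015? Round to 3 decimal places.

At P = 59.1, I = 8015: Q = 382.315.
Holding P constant, ∂Q/∂I = −0.029.
η_I = (∂Q/∂I)·(I/Q) = -0.029 × (8015/382.315) = -0.608.

-0.608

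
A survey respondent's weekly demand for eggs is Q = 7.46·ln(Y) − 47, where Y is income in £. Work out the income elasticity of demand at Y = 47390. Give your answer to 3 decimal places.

At Y = 47390: Q = 33.316.
dQ/dY = 7.46/Y = 0.000157417 at this income.
η = (dQ/dY)·(Y/Q) = 0.000157417 × (47390/33.316) = 0.224.

0.224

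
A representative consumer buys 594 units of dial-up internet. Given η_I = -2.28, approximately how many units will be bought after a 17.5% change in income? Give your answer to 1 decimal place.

%ΔQ ≈ η × %ΔI = -2.28 × 17.5% = -39.9%.
New Q ≈ 594 × (1 − 0.399) = 357.0.

357.0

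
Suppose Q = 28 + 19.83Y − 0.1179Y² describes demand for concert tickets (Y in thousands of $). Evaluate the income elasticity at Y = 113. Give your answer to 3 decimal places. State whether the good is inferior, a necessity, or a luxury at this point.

At Y = 113: Q = 763.3249.
dQ/dY = 19.83 − 0.2358Y = -6.81540.
η = (dQ/dY)·(Y/Q) = -6.81540 × (113/763.3249) = -1.009.
η < 0 ⇒ inferior good.

-1.009 (inferior good)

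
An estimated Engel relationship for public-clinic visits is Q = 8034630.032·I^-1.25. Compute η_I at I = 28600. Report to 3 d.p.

-1.250

For Q = A·I^β the income elasticity is constant and equal to β.
Here β = -1.25, so η = -1.250.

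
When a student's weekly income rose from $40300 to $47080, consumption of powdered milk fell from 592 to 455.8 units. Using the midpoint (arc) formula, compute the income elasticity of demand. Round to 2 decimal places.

-1.68

ΔQ = 455.8 − 592 = -136.2; midpoint Q̄ = (592 + 455.8)/2 = 523.9.
ΔI = 47080 − 40300 = 6780; midpoint Ī = (40300 + 47080)/2 = 43690.
η = (ΔQ/Q̄) ÷ (ΔI/Ī) = (-136.2/523.9) ÷ (6780/43690) = -1.68.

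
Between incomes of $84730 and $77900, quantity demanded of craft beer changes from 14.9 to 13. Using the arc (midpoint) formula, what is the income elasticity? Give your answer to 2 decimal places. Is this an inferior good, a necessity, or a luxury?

ΔQ = 13 − 14.9 = -1.9; midpoint Q̄ = (14.9 + 13)/2 = 13.95.
ΔI = 77900 − 84730 = -6830; midpoint Ī = (84730 + 77900)/2 = 81315.
η = (ΔQ/Q̄) ÷ (ΔI/Ī) = (-1.9/13.95) ÷ (-6830/81315) = 1.62.
η > 1 ⇒ luxury.

1.62 (luxury)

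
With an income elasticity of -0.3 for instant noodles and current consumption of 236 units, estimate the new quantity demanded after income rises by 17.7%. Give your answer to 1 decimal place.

%ΔQ ≈ η × %ΔI = -0.3 × 17.7% = -5.31%.
New Q ≈ 236 × (1 − 0.0531) = 223.5.

223.5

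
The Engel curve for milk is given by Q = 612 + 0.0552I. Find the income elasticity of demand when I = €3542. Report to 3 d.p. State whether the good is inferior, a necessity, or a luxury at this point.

0.242 (necessity)

At I = 3542: Q = 807.518.
dQ/dI = 0.0552.
η = (dQ/dI)·(I/Q) = 0.0552 × (3542/807.518) = 0.242.
Since 0 < η < 1, the good is a necessity.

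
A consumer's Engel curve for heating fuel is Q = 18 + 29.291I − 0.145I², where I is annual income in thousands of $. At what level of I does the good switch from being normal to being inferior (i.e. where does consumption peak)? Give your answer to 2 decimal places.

101.00

dQ/dI = 29.291 − 0.29I.
The good is inferior where dQ/dI < 0. Setting dQ/dI = 0 gives I = 29.291 / 0.29 = 101.00.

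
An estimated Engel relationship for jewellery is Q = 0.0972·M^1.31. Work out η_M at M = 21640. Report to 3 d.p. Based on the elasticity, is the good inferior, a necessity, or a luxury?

For Q = A·M^β the income elasticity is constant and equal to β.
Here β = 1.31, so η = 1.310.
Since η > 1, the good is a luxury.

1.310 (luxury)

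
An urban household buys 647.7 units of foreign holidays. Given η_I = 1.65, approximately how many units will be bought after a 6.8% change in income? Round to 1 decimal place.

720.4

%ΔQ ≈ η × %ΔI = 1.65 × 6.8% = 11.22%.
New Q ≈ 647.7 × (1 + 0.1122) = 720.4.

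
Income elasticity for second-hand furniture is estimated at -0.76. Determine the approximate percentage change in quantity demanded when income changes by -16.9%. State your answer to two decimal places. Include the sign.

12.84%

%ΔQ ≈ η × %ΔI = -0.76 × (-16.9%) = 12.84%.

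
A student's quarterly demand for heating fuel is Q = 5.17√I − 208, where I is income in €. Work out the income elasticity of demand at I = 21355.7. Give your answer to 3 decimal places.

0.690

At I = 21355.7: Q = 547.523.
dQ/dI = 5.17/(2√I) = 0.017689 at this income.
η = (dQ/dI)·(I/Q) = 0.017689 × (21355.7/547.523) = 0.690.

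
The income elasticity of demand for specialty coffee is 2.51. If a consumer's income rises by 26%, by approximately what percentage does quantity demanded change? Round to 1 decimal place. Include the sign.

65.3%

%ΔQ ≈ η × %ΔI = 2.51 × 26% = 65.3%.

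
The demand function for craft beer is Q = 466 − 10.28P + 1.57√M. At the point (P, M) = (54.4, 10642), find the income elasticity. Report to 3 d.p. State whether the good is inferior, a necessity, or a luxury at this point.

1.178 (luxury)

At P = 54.4, M = 10642: Q = 68.729.
Holding P constant, ∂Q/∂M = 1.57/(2√M) = 0.00760953.
η_M = (∂Q/∂M)·(M/Q) = 0.00760953 × (10642/68.729) = 1.178.
Since η > 1, this is a luxury.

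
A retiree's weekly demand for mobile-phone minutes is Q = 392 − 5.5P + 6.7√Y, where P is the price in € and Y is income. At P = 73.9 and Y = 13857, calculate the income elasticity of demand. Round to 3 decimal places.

0.509

At P = 73.9, Y = 13857: Q = 774.246.
Holding P constant, ∂Q/∂Y = 6.7/(2√Y) = 0.0284584.
η_Y = (∂Q/∂Y)·(Y/Q) = 0.0284584 × (13857/774.246) = 0.509.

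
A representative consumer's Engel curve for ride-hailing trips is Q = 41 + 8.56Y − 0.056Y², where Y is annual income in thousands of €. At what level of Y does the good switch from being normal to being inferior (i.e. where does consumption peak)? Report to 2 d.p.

76.43

dQ/dY = 8.56 − 0.112Y.
The good is inferior where dQ/dY < 0. Setting dQ/dY = 0 gives Y = 8.56 / 0.112 = 76.43.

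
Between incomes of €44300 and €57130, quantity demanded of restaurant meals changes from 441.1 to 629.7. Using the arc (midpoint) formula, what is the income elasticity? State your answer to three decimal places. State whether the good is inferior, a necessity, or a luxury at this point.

1.392 (luxury)

ΔQ = 629.7 − 441.1 = 188.6; midpoint Q̄ = (441.1 + 629.7)/2 = 535.4.
ΔI = 57130 − 44300 = 12830; midpoint Ī = (44300 + 57130)/2 = 50715.
η = (ΔQ/Q̄) ÷ (ΔI/Ī) = (188.6/535.4) ÷ (12830/50715) = 1.392.
η > 1 ⇒ luxury.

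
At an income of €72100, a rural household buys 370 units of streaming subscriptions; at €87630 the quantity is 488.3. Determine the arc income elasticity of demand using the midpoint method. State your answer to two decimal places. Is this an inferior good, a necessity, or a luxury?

1.42 (luxury)

ΔQ = 488.3 − 370 = 118.3; midpoint Q̄ = (370 + 488.3)/2 = 429.15.
ΔI = 87630 − 72100 = 15530; midpoint Ī = (72100 + 87630)/2 = 79865.
η = (ΔQ/Q̄) ÷ (ΔI/Ī) = (118.3/429.15) ÷ (15530/79865) = 1.42.
η > 1 ⇒ luxury.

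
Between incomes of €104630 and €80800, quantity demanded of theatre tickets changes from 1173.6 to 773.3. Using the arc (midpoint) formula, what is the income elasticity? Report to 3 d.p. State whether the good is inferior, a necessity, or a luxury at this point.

ΔQ = 773.3 − 1173.6 = -400.3; midpoint Q̄ = (1173.6 + 773.3)/2 = 973.45.
ΔI = 80800 − 104630 = -23830; midpoint Ī = (104630 + 80800)/2 = 92715.
η = (ΔQ/Q̄) ÷ (ΔI/Ī) = (-400.3/973.45) ÷ (-23830/92715) = 1.600.
η > 1 ⇒ luxury.

1.600 (luxury)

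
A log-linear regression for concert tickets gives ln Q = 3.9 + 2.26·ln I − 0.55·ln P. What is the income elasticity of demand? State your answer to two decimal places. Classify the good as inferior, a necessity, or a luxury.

In a log-linear demand, the coefficient on ln I is the income elasticity.
So η = 2.26.
η > 1 ⇒ luxury.

2.26 (luxury)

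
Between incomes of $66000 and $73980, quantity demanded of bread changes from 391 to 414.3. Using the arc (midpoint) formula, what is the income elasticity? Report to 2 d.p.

ΔQ = 414.3 − 391 = 23.3; midpoint Q̄ = (391 + 414.3)/2 = 402.65.
ΔI = 73980 − 66000 = 7980; midpoint Ī = (66000 + 73980)/2 = 69990.
η = (ΔQ/Q̄) ÷ (ΔI/Ī) = (23.3/402.65) ÷ (7980/69990) = 0.51.

0.51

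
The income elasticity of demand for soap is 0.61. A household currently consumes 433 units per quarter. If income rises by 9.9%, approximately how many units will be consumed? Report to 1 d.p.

459.1

%ΔQ ≈ η × %ΔI = 0.61 × 9.9% = 6.039%.
New Q ≈ 433 × (1 + 0.06039) = 459.1.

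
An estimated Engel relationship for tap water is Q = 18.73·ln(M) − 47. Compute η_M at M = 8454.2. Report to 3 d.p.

0.153

At M = 8454.2: Q = 122.365.
dQ/dM = 18.73/M = 0.00221547 at this income.
η = (dQ/dM)·(M/Q) = 0.00221547 × (8454.2/122.365) = 0.153.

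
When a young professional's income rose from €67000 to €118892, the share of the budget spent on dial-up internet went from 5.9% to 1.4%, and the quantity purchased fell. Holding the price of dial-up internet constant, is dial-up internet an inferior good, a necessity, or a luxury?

inferior good

Quantity demanded falls as income rises, so η < 0.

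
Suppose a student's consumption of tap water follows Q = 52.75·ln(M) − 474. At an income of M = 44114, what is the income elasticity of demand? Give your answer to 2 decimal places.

0.59

At M = 44114: Q = 90.137.
dQ/dM = 52.75/M = 0.00119577 at this income.
η = (dQ/dM)·(M/Q) = 0.00119577 × (44114/90.137) = 0.59.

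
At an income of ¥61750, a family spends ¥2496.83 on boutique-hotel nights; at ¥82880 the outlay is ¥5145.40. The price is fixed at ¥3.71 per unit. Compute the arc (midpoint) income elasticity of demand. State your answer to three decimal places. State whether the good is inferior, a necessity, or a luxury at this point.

With a constant price, Q₁ = 2496.83/3.71 = 673.000 and Q₂ = 5145.40/3.71 = 1386.900 (equivalently, work directly with expenditure since P cancels).
Midpoint %ΔQ = (5145.40 − 2496.83)/3821.12 = 0.69314; midpoint %ΔI = (82880 − 61750)/72315 = 0.29219.
η = 0.69314 / 0.29219 = 2.372.
η > 1 ⇒ luxury.

2.372 (luxury)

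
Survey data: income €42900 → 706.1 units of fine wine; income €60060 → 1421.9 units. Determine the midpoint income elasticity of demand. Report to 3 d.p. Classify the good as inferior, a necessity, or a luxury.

2.018 (luxury)

ΔQ = 1421.9 − 706.1 = 715.8; midpoint Q̄ = (706.1 + 1421.9)/2 = 1064.
ΔI = 60060 − 42900 = 17160; midpoint Ī = (42900 + 60060)/2 = 51480.
η = (ΔQ/Q̄) ÷ (ΔI/Ī) = (715.8/1064) ÷ (17160/51480) = 2.018.
η > 1 ⇒ luxury.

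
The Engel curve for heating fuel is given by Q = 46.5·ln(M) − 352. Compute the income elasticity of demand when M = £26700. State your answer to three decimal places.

At M = 26700: Q = 121.947.
dQ/dM = 46.5/M = 0.00174157 at this income.
η = (dQ/dM)·(M/Q) = 0.00174157 × (26700/121.947) = 0.381.

0.381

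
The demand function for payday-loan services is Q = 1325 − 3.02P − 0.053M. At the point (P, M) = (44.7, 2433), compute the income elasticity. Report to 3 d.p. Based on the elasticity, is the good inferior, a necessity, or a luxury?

At P = 44.7, M = 2433: Q = 1061.057.
Holding P constant, ∂Q/∂M = −0.053.
η_M = (∂Q/∂M)·(M/Q) = -0.053 × (2433/1061.057) = -0.122.
Since η < 0, this is an inferior good.

-0.122 (inferior good)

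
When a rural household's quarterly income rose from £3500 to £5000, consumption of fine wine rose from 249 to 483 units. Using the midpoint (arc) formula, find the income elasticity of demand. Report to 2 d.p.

ΔQ = 483 − 249 = 234; midpoint Q̄ = (249 + 483)/2 = 366.
ΔI = 5000 − 3500 = 1500; midpoint Ī = (3500 + 5000)/2 = 4250.
η = (ΔQ/Q̄) ÷ (ΔI/Ī) = (234/366) ÷ (1500/4250) = 1.81.

1.81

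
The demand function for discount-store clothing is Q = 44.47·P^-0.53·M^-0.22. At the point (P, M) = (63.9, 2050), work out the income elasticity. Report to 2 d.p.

For a multiplicative demand Q = A·P^α·M^β, the income elasticity is β everywhere.
Here β = -0.22, so η = -0.22.

-0.22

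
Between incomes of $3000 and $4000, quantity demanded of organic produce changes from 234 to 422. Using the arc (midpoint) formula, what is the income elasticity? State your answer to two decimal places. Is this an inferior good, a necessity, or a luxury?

2.01 (luxury)

ΔQ = 422 − 234 = 188; midpoint Q̄ = (234 + 422)/2 = 328.
ΔI = 4000 − 3000 = 1000; midpoint Ī = (3000 + 4000)/2 = 3500.
η = (ΔQ/Q̄) ÷ (ΔI/Ī) = (188/328) ÷ (1000/3500) = 2.01.
η > 1 ⇒ luxury.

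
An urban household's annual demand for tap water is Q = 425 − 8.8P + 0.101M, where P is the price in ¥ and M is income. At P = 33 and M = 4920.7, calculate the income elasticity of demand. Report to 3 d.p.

At P = 33, M = 4920.7: Q = 631.591.
Holding P constant, ∂Q/∂M = 0.101.
η_M = (∂Q/∂M)·(M/Q) = 0.101 × (4920.7/631.591) = 0.787.

0.787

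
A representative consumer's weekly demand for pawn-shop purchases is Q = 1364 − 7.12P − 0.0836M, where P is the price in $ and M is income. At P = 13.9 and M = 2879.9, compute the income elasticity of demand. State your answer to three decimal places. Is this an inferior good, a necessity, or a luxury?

At P = 13.9, M = 2879.9: Q = 1024.272.
Holding P constant, ∂Q/∂M = −0.0836.
η_M = (∂Q/∂M)·(M/Q) = -0.0836 × (2879.9/1024.272) = -0.235.
Since η < 0, this is an inferior good.

-0.235 (inferior good)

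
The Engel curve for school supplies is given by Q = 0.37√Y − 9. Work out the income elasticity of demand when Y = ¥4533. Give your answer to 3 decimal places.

0.783

At Y = 4533: Q = 15.911.
dQ/dY = 0.37/(2√Y) = 0.00274776 at this income.
η = (dQ/dY)·(Y/Q) = 0.00274776 × (4533/15.911) = 0.783.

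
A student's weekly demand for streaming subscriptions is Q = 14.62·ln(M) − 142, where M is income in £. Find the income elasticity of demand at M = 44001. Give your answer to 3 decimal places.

At M = 44001: Q = 14.317.
dQ/dM = 14.62/M = 0.000332265 at this income.
η = (dQ/dM)·(M/Q) = 0.000332265 × (44001/14.317) = 1.021.

1.021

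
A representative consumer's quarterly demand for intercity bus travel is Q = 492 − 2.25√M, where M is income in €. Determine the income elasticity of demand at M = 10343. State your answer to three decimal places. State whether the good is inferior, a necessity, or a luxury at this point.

At M = 10343: Q = 263.174.
dQ/dM = -2.25/(2√M) = -0.0110619 at this income.
η = (dQ/dM)·(M/Q) = -0.0110619 × (10343/263.174) = -0.435.
Since η < 0, the good is an inferior good.

-0.435 (inferior good)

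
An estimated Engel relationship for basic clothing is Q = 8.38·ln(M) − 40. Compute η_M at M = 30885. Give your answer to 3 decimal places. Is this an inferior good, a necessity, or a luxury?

0.180 (necessity)

At M = 30885: Q = 46.633.
dQ/dM = 8.38/M = 0.000271329 at this income.
η = (dQ/dM)·(M/Q) = 0.000271329 × (30885/46.633) = 0.180.
Since 0 < η < 1, the good is a necessity.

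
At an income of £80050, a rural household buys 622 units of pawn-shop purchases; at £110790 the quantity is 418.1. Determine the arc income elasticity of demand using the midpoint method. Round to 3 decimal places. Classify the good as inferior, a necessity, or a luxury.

-1.217 (inferior good)

ΔQ = 418.1 − 622 = -203.9; midpoint Q̄ = (622 + 418.1)/2 = 520.05.
ΔI = 110790 − 80050 = 30740; midpoint Ī = (80050 + 110790)/2 = 95420.
η = (ΔQ/Q̄) ÷ (ΔI/Ī) = (-203.9/520.05) ÷ (30740/95420) = -1.217.
η < 0 ⇒ inferior good.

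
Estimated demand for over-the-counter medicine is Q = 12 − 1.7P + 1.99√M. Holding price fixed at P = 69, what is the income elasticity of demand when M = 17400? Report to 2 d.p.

0.83

At P = 69, M = 17400: Q = 157.199.
Holding P constant, ∂Q/∂M = 1.99/(2√M) = 0.00754308.
η_M = (∂Q/∂M)·(M/Q) = 0.00754308 × (17400/157.199) = 0.83.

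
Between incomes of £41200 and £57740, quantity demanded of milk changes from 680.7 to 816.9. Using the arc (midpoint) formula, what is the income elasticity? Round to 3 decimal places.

ΔQ = 816.9 − 680.7 = 136.2; midpoint Q̄ = (680.7 + 816.9)/2 = 748.8.
ΔI = 57740 − 41200 = 16540; midpoint Ī = (41200 + 57740)/2 = 49470.
η = (ΔQ/Q̄) ÷ (ΔI/Ī) = (136.2/748.8) ÷ (16540/49470) = 0.544.

0.544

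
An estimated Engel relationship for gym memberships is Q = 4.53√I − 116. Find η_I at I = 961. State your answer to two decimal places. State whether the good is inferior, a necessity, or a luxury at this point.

2.87 (luxury)

At I = 961: Q = 24.430.
dQ/dI = 4.53/(2√I) = 0.0730645 at this income.
η = (dQ/dI)·(I/Q) = 0.0730645 × (961/24.430) = 2.87.
Since η > 1, the good is a luxury.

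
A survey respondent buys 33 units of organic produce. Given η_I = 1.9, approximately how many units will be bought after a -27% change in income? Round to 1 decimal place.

16.1

%ΔQ ≈ η × %ΔI = 1.9 × (-27%) = -51.3%.
New Q ≈ 33 × (1 − 0.513) = 16.1.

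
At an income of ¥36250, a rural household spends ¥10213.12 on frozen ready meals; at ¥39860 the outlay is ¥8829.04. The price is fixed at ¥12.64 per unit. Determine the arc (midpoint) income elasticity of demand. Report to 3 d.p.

With a constant price, Q₁ = 10213.12/12.64 = 808.000 and Q₂ = 8829.04/12.64 = 698.500 (equivalently, work directly with expenditure since P cancels).
Midpoint %ΔQ = (8829.04 − 10213.12)/9521.08 = -0.14537; midpoint %ΔI = (39860 − 36250)/38055 = 0.09486.
η = -0.14537 / 0.09486 = -1.532.

-1.532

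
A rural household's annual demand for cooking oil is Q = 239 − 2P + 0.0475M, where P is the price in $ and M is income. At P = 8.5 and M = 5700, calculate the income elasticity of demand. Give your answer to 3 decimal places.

At P = 8.5, M = 5700: Q = 492.750.
Holding P constant, ∂Q/∂M = 0.0475.
η_M = (∂Q/∂M)·(M/Q) = 0.0475 × (5700/492.750) = 0.549.

0.549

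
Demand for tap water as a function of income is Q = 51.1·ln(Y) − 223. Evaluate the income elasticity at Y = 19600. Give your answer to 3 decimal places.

0.181

At Y = 19600: Q = 282.036.
dQ/dY = 51.1/Y = 0.00260714 at this income.
η = (dQ/dY)·(Y/Q) = 0.00260714 × (19600/282.036) = 0.181.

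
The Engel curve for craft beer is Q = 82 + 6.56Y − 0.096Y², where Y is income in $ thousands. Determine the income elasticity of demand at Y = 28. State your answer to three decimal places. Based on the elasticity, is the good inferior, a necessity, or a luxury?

0.174 (necessity)

At Y = 28: Q = 190.4160.
dQ/dY = 6.56 − 0.192Y = 1.18400.
η = (dQ/dY)·(Y/Q) = 1.18400 × (28/190.4160) = 0.174.
0 < η < 1 ⇒ necessity.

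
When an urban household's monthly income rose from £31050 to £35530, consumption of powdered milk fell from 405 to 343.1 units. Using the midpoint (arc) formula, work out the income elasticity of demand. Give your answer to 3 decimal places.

-1.230

ΔQ = 343.1 − 405 = -61.9; midpoint Q̄ = (405 + 343.1)/2 = 374.05.
ΔI = 35530 − 31050 = 4480; midpoint Ī = (31050 + 35530)/2 = 33290.
η = (ΔQ/Q̄) ÷ (ΔI/Ī) = (-61.9/374.05) ÷ (4480/33290) = -1.230.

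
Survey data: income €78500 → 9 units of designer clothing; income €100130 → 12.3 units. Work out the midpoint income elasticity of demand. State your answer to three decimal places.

1.279

ΔQ = 12.3 − 9 = 3.3; midpoint Q̄ = (9 + 12.3)/2 = 10.65.
ΔI = 100130 − 78500 = 21630; midpoint Ī = (78500 + 100130)/2 = 89315.
η = (ΔQ/Q̄) ÷ (ΔI/Ī) = (3.3/10.65) ÷ (21630/89315) = 1.279.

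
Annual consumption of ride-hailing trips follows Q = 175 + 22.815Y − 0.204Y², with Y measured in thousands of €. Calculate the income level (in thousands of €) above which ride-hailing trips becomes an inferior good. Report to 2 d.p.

55.92

dQ/dY = 22.815 − 0.408Y.
The good is inferior where dQ/dY < 0. Setting dQ/dY = 0 gives Y = 22.815 / 0.408 = 55.92.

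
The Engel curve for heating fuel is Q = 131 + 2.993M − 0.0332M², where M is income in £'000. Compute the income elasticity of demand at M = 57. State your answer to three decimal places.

-0.233

At M = 57: Q = 193.7342.
dQ/dM = 2.993 − 0.0664M = -0.79180.
η = (dQ/dM)·(M/Q) = -0.79180 × (57/193.7342) = -0.233.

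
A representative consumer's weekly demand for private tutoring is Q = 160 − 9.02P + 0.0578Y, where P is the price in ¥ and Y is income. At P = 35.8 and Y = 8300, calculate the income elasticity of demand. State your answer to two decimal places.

At P = 35.8, Y = 8300: Q = 316.824.
Holding P constant, ∂Q/∂Y = 0.0578.
η_Y = (∂Q/∂Y)·(Y/Q) = 0.0578 × (8300/316.824) = 1.51.

1.51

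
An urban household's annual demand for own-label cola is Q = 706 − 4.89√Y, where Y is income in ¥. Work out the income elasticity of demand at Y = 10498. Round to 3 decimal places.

At Y = 10498: Q = 204.972.
dQ/dY = -4.89/(2√Y) = -0.023863 at this income.
η = (dQ/dY)·(Y/Q) = -0.023863 × (10498/204.972) = -1.222.

-1.222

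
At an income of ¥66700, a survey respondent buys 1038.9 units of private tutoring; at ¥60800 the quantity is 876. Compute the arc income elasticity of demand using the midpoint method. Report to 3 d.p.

1.838

ΔQ = 876 − 1038.9 = -162.9; midpoint Q̄ = (1038.9 + 876)/2 = 957.45.
ΔI = 60800 − 66700 = -5900; midpoint Ī = (66700 + 60800)/2 = 63750.
η = (ΔQ/Q̄) ÷ (ΔI/Ī) = (-162.9/957.45) ÷ (-5900/63750) = 1.838.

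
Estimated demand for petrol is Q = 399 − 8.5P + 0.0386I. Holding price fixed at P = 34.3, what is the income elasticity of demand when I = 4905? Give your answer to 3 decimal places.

At P = 34.3, I = 4905: Q = 296.783.
Holding P constant, ∂Q/∂I = 0.0386.
η_I = (∂Q/∂I)·(I/Q) = 0.0386 × (4905/296.783) = 0.638.

0.638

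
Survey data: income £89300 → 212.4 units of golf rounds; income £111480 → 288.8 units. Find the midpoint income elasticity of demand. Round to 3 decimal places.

1.380

ΔQ = 288.8 − 212.4 = 76.4; midpoint Q̄ = (212.4 + 288.8)/2 = 250.6.
ΔI = 111480 − 89300 = 22180; midpoint Ī = (89300 + 111480)/2 = 100390.
η = (ΔQ/Q̄) ÷ (ΔI/Ī) = (76.4/250.6) ÷ (22180/100390) = 1.380.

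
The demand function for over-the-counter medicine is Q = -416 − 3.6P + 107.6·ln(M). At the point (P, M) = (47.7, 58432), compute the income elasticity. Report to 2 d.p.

0.18

At P = 47.7, M = 58432: Q = 593.257.
Holding P constant, ∂Q/∂M = 107.6/M = 0.00184146.
η_M = (∂Q/∂M)·(M/Q) = 0.00184146 × (58432/593.257) = 0.18.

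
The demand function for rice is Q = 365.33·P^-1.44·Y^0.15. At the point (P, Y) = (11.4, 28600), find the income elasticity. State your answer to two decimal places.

0.15

For a multiplicative demand Q = A·P^α·Y^β, the income elasticity is β everywhere.
Here β = 0.15, so η = 0.15.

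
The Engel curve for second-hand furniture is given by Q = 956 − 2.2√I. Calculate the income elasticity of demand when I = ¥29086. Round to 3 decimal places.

At I = 29086: Q = 580.798.
dQ/dI = -2.2/(2√I) = -0.00644987 at this income.
η = (dQ/dI)·(I/Q) = -0.00644987 × (29086/580.798) = -0.323.

-0.323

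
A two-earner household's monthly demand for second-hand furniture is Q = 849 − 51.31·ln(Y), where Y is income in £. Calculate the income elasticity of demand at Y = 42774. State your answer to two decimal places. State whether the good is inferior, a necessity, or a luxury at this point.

At Y = 42774: Q = 301.846.
dQ/dY = -51.31/Y = -0.00119956 at this income.
η = (dQ/dY)·(Y/Q) = -0.00119956 × (42774/301.846) = -0.17.
Since η < 0, the good is an inferior good.

-0.17 (inferior good)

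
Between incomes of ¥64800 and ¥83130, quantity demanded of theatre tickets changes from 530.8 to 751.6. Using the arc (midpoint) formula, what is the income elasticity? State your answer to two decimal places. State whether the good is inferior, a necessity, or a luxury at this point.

ΔQ = 751.6 − 530.8 = 220.8; midpoint Q̄ = (530.8 + 751.6)/2 = 641.2.
ΔI = 83130 − 64800 = 18330; midpoint Ī = (64800 + 83130)/2 = 73965.
η = (ΔQ/Q̄) ÷ (ΔI/Ī) = (220.8/641.2) ÷ (18330/73965) = 1.39.
η > 1 ⇒ luxury.

1.39 (luxury)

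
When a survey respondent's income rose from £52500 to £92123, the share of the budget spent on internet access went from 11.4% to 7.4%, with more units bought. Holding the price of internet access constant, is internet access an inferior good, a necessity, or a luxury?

Quantity rises but the budget share falls as income rises, so 0 < η < 1.

necessity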